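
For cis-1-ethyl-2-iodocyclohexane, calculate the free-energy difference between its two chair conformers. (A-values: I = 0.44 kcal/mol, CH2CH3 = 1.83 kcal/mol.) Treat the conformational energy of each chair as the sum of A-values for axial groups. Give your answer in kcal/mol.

C1 and C2 have opposite parity, so for the cis isomer the two substituents are one axial and one equatorial in each chair.
Chair I (iodo axial, ethyl equatorial): E = 0.44 kcal/mol.
Chair II (iodo equatorial, ethyl axial): E = 1.83 kcal/mol.
ΔE = 1.83 − 0.44 = 1.39 kcal/mol; chair I is more stable.

1.39 kcal/mol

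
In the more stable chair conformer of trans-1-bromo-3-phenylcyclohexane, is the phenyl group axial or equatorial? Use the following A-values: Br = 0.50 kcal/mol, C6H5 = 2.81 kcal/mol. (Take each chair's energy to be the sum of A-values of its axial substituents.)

C1 and C3 have the same parity, so for the trans isomer the two substituents are one axial and one equatorial in each chair.
Chair I (bromo axial, phenyl equatorial): E = 0.50 kcal/mol.
Chair II (bromo equatorial, phenyl axial): E = 2.81 kcal/mol.
Chair I is the more stable (lower-energy) conformer, and in that chair the phenyl group is equatorial.

equatorial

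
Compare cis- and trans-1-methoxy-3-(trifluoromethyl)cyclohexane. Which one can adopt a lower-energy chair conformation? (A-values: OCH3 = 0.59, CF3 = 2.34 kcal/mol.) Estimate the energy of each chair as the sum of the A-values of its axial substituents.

cis

At 1,3 positions (parity same): cis → (e,e or a,a); trans → (a,e or e,a).
Best chair for cis: E = 0.00 kcal/mol; best chair for trans: E = 0.59 kcal/mol.
The cis isomer is lower by 0.59 kcal/mol.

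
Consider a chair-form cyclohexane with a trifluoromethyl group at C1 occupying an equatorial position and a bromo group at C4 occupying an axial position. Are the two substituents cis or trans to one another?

C1 and C4 have opposite parity, so their axial bonds point in opposite directions.
With opposite-parity carbons, two substituents on the same face are one axial and one equatorial; opposite faces give both axial or both equatorial.
Here the groups are equatorial/axial → same face → cis.

cis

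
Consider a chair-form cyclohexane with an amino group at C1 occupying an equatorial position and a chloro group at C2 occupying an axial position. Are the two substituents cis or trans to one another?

cis

C1 and C2 have opposite parity, so their axial bonds point in opposite directions.
With opposite-parity carbons, two substituents on the same face are one axial and one equatorial; opposite faces give both axial or both equatorial.
Here the groups are equatorial/axial → same face → cis.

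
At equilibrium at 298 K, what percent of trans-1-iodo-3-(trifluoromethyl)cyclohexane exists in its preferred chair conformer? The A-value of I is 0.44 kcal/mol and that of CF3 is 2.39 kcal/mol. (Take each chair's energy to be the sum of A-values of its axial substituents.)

C1 and C3 have the same parity, so for the trans isomer the two substituents are one axial and one equatorial in each chair.
Chair I (iodo axial, trifluoromethyl equatorial): E = 0.44 kcal/mol; chair II (iodo equatorial, trifluoromethyl axial): E = 2.39 kcal/mol.
ΔG = 1.95 kcal/mol between the two chairs.
K = exp(ΔG/RT) with R = 1.987×10⁻³ kcal mol⁻¹ K⁻¹ and T = 298 K gives K ≈ 26.9.
Fraction in the lower-energy chair = K/(K+1) = 96.4%.

96.4%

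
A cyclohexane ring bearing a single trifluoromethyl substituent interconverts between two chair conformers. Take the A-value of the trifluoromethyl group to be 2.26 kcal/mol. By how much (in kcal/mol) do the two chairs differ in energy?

2.26 kcal/mol

A monosubstituted cyclohexane has one chair with the trifluoromethyl group axial (E = A = 2.26 kcal/mol) and one with it equatorial (E = 0).
ΔE = 2.26 − 0 = 2.26 kcal/mol.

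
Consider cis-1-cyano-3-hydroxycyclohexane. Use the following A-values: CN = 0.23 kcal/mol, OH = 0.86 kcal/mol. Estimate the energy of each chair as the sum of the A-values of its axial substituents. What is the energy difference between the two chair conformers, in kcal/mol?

C1 and C3 have the same parity, so for the cis isomer the two substituents are e,e in one chair and a,a in the other.
Chair I (cyano axial, hydroxyl axial): E = 1.09 kcal/mol.
Chair II (cyano equatorial, hydroxyl equatorial): E = 0.00 kcal/mol.
ΔE = 1.09 − 0.00 = 1.09 kcal/mol; chair II is more stable.

1.09 kcal/mol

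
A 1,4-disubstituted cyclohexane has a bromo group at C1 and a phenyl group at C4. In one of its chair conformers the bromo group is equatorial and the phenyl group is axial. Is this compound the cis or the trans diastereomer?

cis

C1 and C4 have opposite parity, so their axial bonds point in opposite directions.
With opposite-parity carbons, two substituents on the same face are one axial and one equatorial; opposite faces give both axial or both equatorial.
Here the groups are equatorial/axial → same face → cis.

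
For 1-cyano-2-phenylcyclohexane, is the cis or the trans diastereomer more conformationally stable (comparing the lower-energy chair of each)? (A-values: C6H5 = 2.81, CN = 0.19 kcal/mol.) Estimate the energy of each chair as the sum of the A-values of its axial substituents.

At 1,2 positions (parity opposite): cis → (a,e or e,a); trans → (e,e or a,a).
Best chair for cis: E = 0.19 kcal/mol; best chair for trans: E = 0.00 kcal/mol.
The trans isomer is lower by 0.19 kcal/mol.

trans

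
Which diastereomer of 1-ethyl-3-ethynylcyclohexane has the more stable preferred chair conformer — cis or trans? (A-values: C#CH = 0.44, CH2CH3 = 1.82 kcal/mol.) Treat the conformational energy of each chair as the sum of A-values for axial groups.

cis

At 1,3 positions (parity same): cis → (e,e or a,a); trans → (a,e or e,a).
Best chair for cis: E = 0.00 kcal/mol; best chair for trans: E = 0.44 kcal/mol.
The cis isomer is lower by 0.44 kcal/mol.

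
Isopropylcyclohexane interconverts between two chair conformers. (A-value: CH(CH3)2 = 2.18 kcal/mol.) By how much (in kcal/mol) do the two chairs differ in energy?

2.18 kcal/mol

A monosubstituted cyclohexane has one chair with the isopropyl group axial (E = A = 2.18 kcal/mol) and one with it equatorial (E = 0).
ΔE = 2.18 − 0 = 2.18 kcal/mol.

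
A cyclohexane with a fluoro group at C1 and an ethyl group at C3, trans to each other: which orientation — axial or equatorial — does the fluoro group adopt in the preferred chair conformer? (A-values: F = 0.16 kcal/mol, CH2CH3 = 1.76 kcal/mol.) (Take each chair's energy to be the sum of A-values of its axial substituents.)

C1 and C3 have the same parity, so for the trans isomer the two substituents are one axial and one equatorial in each chair.
Chair I (fluoro axial, ethyl equatorial): E = 0.16 kcal/mol.
Chair II (fluoro equatorial, ethyl axial): E = 1.76 kcal/mol.
Chair I is the more stable (lower-energy) conformer, and in that chair the fluoro group is axial.

axial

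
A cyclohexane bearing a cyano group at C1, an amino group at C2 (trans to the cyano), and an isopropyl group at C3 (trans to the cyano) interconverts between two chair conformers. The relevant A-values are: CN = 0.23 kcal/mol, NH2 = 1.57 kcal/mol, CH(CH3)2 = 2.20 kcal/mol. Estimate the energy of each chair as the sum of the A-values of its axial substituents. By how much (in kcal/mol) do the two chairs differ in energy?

0.40 kcal/mol

Chair I (cyano axial, amino axial, isopropyl equatorial): E = 1.80 kcal/mol.
Chair II (cyano equatorial, amino equatorial, isopropyl axial): E = 2.20 kcal/mol.
ΔE = 2.20 − 1.80 = 0.40 kcal/mol; chair I is more stable.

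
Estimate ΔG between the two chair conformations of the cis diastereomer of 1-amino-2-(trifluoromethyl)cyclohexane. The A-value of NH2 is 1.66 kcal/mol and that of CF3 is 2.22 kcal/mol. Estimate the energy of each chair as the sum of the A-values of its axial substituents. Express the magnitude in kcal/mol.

0.56 kcal/mol

C1 and C2 have opposite parity, so for the cis isomer the two substituents are one axial and one equatorial in each chair.
Chair I (amino axial, trifluoromethyl equatorial): E = 1.66 kcal/mol.
Chair II (amino equatorial, trifluoromethyl axial): E = 2.22 kcal/mol.
ΔE = 2.22 − 1.66 = 0.56 kcal/mol; chair I is more stable.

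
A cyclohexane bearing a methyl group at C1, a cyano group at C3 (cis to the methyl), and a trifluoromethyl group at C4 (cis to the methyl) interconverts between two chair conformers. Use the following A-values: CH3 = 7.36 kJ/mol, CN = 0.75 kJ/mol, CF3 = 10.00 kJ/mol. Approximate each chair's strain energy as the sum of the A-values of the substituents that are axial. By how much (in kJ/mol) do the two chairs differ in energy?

Chair I (methyl axial, cyano axial, trifluoromethyl equatorial): E = 8.11 kJ/mol.
Chair II (methyl equatorial, cyano equatorial, trifluoromethyl axial): E = 10.00 kJ/mol.
ΔE = 10.00 − 8.11 = 1.89 kJ/mol; chair I is more stable.

1.89 kJ/mol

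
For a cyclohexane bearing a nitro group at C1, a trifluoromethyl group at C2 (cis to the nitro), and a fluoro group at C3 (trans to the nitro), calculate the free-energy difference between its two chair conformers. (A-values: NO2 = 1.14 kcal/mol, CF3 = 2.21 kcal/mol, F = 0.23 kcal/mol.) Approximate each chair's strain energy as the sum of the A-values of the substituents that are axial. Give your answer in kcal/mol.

Chair I (nitro axial, trifluoromethyl equatorial, fluoro equatorial): E = 1.14 kcal/mol.
Chair II (nitro equatorial, trifluoromethyl axial, fluoro axial): E = 2.44 kcal/mol.
ΔE = 2.44 − 1.14 = 1.30 kcal/mol; chair I is more stable.

1.30 kcal/mol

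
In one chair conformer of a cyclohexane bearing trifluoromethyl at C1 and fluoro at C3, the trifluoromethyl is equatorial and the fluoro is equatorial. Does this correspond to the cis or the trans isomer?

cis

C1 and C3 have the same parity, so their axial bonds point in the same direction.
With same-parity carbons, two substituents on the same face are both axial or both equatorial; opposite faces give one of each.
Here the groups are equatorial/equatorial → same face → cis.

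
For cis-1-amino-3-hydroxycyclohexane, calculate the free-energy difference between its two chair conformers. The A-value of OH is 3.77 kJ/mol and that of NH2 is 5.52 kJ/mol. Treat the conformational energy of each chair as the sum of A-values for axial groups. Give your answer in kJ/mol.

C1 and C3 have the same parity, so for the cis isomer the two substituents are e,e in one chair and a,a in the other.
Chair I (hydroxyl axial, amino axial): E = 9.29 kJ/mol.
Chair II (hydroxyl equatorial, amino equatorial): E = 0.00 kJ/mol.
ΔE = 9.29 − 0.00 = 9.29 kJ/mol; chair II is more stable.

9.29 kJ/mol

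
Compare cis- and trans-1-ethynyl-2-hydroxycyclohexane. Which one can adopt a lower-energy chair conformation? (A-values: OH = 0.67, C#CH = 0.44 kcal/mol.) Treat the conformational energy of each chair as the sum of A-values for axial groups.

trans

At 1,2 positions (parity opposite): cis → (a,e or e,a); trans → (e,e or a,a).
Best chair for cis: E = 0.44 kcal/mol; best chair for trans: E = 0.00 kcal/mol.
The trans isomer is lower by 0.44 kcal/mol.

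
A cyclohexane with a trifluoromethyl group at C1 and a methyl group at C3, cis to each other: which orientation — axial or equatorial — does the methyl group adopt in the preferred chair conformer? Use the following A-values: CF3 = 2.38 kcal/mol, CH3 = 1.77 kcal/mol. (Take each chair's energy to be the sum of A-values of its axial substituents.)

C1 and C3 have the same parity, so for the cis isomer the two substituents are e,e in one chair and a,a in the other.
Chair I (trifluoromethyl axial, methyl axial): E = 4.15 kcal/mol.
Chair II (trifluoromethyl equatorial, methyl equatorial): E = 0.00 kcal/mol.
Chair II is the more stable (lower-energy) conformer, and in that chair the methyl group is equatorial.

equatorial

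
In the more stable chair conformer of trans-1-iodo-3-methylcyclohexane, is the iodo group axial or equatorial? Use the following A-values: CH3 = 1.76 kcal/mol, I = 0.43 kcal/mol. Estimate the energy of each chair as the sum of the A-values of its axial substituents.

axial

C1 and C3 have the same parity, so for the trans isomer the two substituents are one axial and one equatorial in each chair.
Chair I (methyl axial, iodo equatorial): E = 1.76 kcal/mol.
Chair II (methyl equatorial, iodo axial): E = 0.43 kcal/mol.
Chair II is the more stable (lower-energy) conformer, and in that chair the iodo group is axial.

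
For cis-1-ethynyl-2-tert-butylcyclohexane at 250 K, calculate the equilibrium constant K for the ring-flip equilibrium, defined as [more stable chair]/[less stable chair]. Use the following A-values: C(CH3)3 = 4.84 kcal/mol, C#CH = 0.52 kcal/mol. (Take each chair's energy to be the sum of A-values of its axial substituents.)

C1 and C2 have opposite parity, so for the cis isomer the two substituents are one axial and one equatorial in each chair.
Chair I (tert-butyl axial, ethynyl equatorial): E = 4.84 kcal/mol; chair II (tert-butyl equatorial, ethynyl axial): E = 0.52 kcal/mol.
ΔG = 4.32 kcal/mol between the two chairs.
K = exp(ΔG/RT) with R = 1.987×10⁻³ kcal mol⁻¹ K⁻¹ and T = 250 K gives K ≈ 5.98e+03.

K ≈ 5982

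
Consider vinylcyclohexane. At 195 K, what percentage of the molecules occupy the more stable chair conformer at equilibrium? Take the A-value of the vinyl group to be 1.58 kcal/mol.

98.3%

One chair has the vinyl group axial (E = 1.58 kcal/mol) and the other has it equatorial (E = 0).
ΔG = 1.58 kcal/mol between the two chairs.
K = exp(ΔG/RT) with R = 1.987×10⁻³ kcal mol⁻¹ K⁻¹ and T = 195 K gives K ≈ 59.
Fraction in the lower-energy chair = K/(K+1) = 98.3%.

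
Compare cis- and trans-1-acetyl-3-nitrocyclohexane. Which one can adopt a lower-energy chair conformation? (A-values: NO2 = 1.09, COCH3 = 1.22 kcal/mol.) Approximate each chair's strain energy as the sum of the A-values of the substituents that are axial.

At 1,3 positions (parity same): cis → (e,e or a,a); trans → (a,e or e,a).
Best chair for cis: E = 0.00 kcal/mol; best chair for trans: E = 1.09 kcal/mol.
The cis isomer is lower by 1.09 kcal/mol.

cis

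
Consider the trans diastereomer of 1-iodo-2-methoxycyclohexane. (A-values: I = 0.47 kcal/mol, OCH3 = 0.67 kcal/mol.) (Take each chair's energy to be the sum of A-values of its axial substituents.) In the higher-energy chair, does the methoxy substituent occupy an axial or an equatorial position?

C1 and C2 have opposite parity, so for the trans isomer the two substituents are e,e in one chair and a,a in the other.
Chair I (iodo axial, methoxy axial): E = 1.14 kcal/mol.
Chair II (iodo equatorial, methoxy equatorial): E = 0.00 kcal/mol.
Chair I is the less stable (higher-energy) conformer, and in that chair the methoxy group is axial.

axial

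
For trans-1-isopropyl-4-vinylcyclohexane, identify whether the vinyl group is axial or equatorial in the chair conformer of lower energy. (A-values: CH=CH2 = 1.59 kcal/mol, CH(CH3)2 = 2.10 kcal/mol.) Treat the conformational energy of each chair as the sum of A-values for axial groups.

C1 and C4 have opposite parity, so for the trans isomer the two substituents are e,e in one chair and a,a in the other.
Chair I (vinyl axial, isopropyl axial): E = 3.69 kcal/mol.
Chair II (vinyl equatorial, isopropyl equatorial): E = 0.00 kcal/mol.
Chair II is the more stable (lower-energy) conformer, and in that chair the vinyl group is equatorial.

equatorial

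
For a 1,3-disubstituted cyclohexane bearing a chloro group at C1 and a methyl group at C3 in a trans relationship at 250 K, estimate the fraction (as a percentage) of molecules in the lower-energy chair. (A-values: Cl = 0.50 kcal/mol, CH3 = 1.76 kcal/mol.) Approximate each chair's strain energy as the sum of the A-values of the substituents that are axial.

C1 and C3 have the same parity, so for the trans isomer the two substituents are one axial and one equatorial in each chair.
Chair I (chloro axial, methyl equatorial): E = 0.50 kcal/mol; chair II (chloro equatorial, methyl axial): E = 1.76 kcal/mol.
ΔG = 1.26 kcal/mol between the two chairs.
K = exp(ΔG/RT) with R = 1.987×10⁻³ kcal mol⁻¹ K⁻¹ and T = 250 K gives K ≈ 12.6.
Fraction in the lower-energy chair = K/(K+1) = 92.7%.

92.7%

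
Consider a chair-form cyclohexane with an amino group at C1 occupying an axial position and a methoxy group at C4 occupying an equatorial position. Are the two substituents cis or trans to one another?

cis

C1 and C4 have opposite parity, so their axial bonds point in opposite directions.
With opposite-parity carbons, two substituents on the same face are one axial and one equatorial; opposite faces give both axial or both equatorial.
Here the groups are axial/equatorial → same face → cis.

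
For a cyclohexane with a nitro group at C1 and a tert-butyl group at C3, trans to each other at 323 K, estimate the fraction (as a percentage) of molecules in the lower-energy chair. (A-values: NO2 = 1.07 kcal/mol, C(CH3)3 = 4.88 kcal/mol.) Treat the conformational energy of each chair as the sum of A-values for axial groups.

99.7%

C1 and C3 have the same parity, so for the trans isomer the two substituents are one axial and one equatorial in each chair.
Chair I (nitro axial, tert-butyl equatorial): E = 1.07 kcal/mol; chair II (nitro equatorial, tert-butyl axial): E = 4.88 kcal/mol.
ΔG = 3.81 kcal/mol between the two chairs.
K = exp(ΔG/RT) with R = 1.987×10⁻³ kcal mol⁻¹ K⁻¹ and T = 323 K gives K ≈ 379.
Fraction in the lower-energy chair = K/(K+1) = 99.7%.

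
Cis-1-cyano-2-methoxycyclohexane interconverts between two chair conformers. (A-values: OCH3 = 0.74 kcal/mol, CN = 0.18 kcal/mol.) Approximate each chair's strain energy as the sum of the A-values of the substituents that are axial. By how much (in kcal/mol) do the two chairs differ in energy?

0.56 kcal/mol

C1 and C2 have opposite parity, so for the cis isomer the two substituents are one axial and one equatorial in each chair.
Chair I (methoxy axial, cyano equatorial): E = 0.74 kcal/mol.
Chair II (methoxy equatorial, cyano axial): E = 0.18 kcal/mol.
ΔE = 0.74 − 0.18 = 0.56 kcal/mol; chair II is more stable.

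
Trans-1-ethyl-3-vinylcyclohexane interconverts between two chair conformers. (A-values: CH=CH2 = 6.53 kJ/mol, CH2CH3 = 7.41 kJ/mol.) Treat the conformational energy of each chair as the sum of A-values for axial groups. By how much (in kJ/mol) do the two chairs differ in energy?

0.88 kJ/mol

C1 and C3 have the same parity, so for the trans isomer the two substituents are one axial and one equatorial in each chair.
Chair I (vinyl axial, ethyl equatorial): E = 6.53 kJ/mol.
Chair II (vinyl equatorial, ethyl axial): E = 7.41 kJ/mol.
ΔE = 7.41 − 6.53 = 0.88 kJ/mol; chair I is more stable.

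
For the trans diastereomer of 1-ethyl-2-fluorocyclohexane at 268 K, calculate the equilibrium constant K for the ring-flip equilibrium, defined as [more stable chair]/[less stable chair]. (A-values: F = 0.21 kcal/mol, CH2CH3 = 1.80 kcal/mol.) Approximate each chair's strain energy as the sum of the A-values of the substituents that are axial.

C1 and C2 have opposite parity, so for the trans isomer the two substituents are e,e in one chair and a,a in the other.
Chair I (fluoro axial, ethyl axial): E = 2.01 kcal/mol; chair II (fluoro equatorial, ethyl equatorial): E = 0.00 kcal/mol.
ΔG = 2.01 kcal/mol between the two chairs.
K = exp(ΔG/RT) with R = 1.987×10⁻³ kcal mol⁻¹ K⁻¹ and T = 268 K gives K ≈ 43.6.

K ≈ 43.6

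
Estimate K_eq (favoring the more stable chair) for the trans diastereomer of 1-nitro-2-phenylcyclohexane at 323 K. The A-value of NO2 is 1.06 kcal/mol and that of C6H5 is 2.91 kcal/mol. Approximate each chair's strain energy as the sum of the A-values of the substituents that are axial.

C1 and C2 have opposite parity, so for the trans isomer the two substituents are e,e in one chair and a,a in the other.
Chair I (nitro axial, phenyl axial): E = 3.97 kcal/mol; chair II (nitro equatorial, phenyl equatorial): E = 0.00 kcal/mol.
ΔG = 3.97 kcal/mol between the two chairs.
K = exp(ΔG/RT) with R = 1.987×10⁻³ kcal mol⁻¹ K⁻¹ and T = 323 K gives K ≈ 486.

K ≈ 486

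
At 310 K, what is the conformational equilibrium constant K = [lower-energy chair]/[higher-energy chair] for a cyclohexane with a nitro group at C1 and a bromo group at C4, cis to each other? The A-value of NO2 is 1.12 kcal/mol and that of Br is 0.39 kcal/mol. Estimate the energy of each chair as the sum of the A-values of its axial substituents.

K ≈ 3.27

C1 and C4 have opposite parity, so for the cis isomer the two substituents are one axial and one equatorial in each chair.
Chair I (nitro axial, bromo equatorial): E = 1.12 kcal/mol; chair II (nitro equatorial, bromo axial): E = 0.39 kcal/mol.
ΔG = 0.73 kcal/mol between the two chairs.
K = exp(ΔG/RT) with R = 1.987×10⁻³ kcal mol⁻¹ K⁻¹ and T = 310 K gives K ≈ 3.27.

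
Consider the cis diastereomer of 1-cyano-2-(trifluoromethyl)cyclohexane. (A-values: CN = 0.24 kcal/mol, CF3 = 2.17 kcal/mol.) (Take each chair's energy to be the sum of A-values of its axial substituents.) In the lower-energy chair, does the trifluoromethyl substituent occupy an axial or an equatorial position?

equatorial

C1 and C2 have opposite parity, so for the cis isomer the two substituents are one axial and one equatorial in each chair.
Chair I (cyano axial, trifluoromethyl equatorial): E = 0.24 kcal/mol.
Chair II (cyano equatorial, trifluoromethyl axial): E = 2.17 kcal/mol.
Chair I is the more stable (lower-energy) conformer, and in that chair the trifluoromethyl group is equatorial.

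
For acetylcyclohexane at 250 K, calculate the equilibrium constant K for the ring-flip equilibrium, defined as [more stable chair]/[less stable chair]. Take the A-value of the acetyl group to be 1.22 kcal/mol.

K ≈ 11.7

One chair has the acetyl group axial (E = 1.22 kcal/mol) and the other has it equatorial (E = 0).
ΔG = 1.22 kcal/mol between the two chairs.
K = exp(ΔG/RT) with R = 1.987×10⁻³ kcal mol⁻¹ K⁻¹ and T = 250 K gives K ≈ 11.7.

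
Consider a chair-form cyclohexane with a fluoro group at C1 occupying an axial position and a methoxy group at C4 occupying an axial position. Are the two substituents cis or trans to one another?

trans

C1 and C4 have opposite parity, so their axial bonds point in opposite directions.
With opposite-parity carbons, two substituents on the same face are one axial and one equatorial; opposite faces give both axial or both equatorial.
Here the groups are axial/axial → opposite face → trans.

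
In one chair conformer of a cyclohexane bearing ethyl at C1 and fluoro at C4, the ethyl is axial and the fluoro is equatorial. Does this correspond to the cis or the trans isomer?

cis

C1 and C4 have opposite parity, so their axial bonds point in opposite directions.
With opposite-parity carbons, two substituents on the same face are one axial and one equatorial; opposite faces give both axial or both equatorial.
Here the groups are axial/equatorial → same face → cis.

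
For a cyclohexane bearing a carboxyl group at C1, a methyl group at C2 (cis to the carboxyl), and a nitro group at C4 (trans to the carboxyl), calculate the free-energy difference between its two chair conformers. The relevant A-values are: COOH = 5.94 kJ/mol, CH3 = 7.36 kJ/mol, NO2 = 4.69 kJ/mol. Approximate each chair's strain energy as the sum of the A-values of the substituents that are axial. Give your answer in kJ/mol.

3.27 kJ/mol

Chair I (carboxyl axial, methyl equatorial, nitro axial): E = 10.63 kJ/mol.
Chair II (carboxyl equatorial, methyl axial, nitro equatorial): E = 7.36 kJ/mol.
ΔE = 10.63 − 7.36 = 3.27 kJ/mol; chair II is more stable.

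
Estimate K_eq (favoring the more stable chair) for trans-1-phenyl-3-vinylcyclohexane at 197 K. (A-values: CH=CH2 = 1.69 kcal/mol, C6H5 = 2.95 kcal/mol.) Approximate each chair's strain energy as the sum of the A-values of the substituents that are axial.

K ≈ 25.0

C1 and C3 have the same parity, so for the trans isomer the two substituents are one axial and one equatorial in each chair.
Chair I (vinyl axial, phenyl equatorial): E = 1.69 kcal/mol; chair II (vinyl equatorial, phenyl axial): E = 2.95 kcal/mol.
ΔG = 1.26 kcal/mol between the two chairs.
K = exp(ΔG/RT) with R = 1.987×10⁻³ kcal mol⁻¹ K⁻¹ and T = 197 K gives K ≈ 25.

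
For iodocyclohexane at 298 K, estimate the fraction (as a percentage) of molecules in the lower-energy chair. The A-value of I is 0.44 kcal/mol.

One chair has the iodo group axial (E = 0.44 kcal/mol) and the other has it equatorial (E = 0).
ΔG = 0.44 kcal/mol between the two chairs.
K = exp(ΔG/RT) with R = 1.987×10⁻³ kcal mol⁻¹ K⁻¹ and T = 298 K gives K ≈ 2.1.
Fraction in the lower-energy chair = K/(K+1) = 67.8%.

67.8%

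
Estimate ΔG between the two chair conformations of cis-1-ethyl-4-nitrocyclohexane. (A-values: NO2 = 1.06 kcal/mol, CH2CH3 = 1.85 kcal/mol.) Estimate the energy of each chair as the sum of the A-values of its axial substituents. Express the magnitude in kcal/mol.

0.79 kcal/mol

C1 and C4 have opposite parity, so for the cis isomer the two substituents are one axial and one equatorial in each chair.
Chair I (nitro axial, ethyl equatorial): E = 1.06 kcal/mol.
Chair II (nitro equatorial, ethyl axial): E = 1.85 kcal/mol.
ΔE = 1.85 − 1.06 = 0.79 kcal/mol; chair I is more stable.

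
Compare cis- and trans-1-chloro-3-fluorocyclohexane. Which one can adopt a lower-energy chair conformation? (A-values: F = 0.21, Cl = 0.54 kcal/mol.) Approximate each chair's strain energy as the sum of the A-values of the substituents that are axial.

At 1,3 positions (parity same): cis → (e,e or a,a); trans → (a,e or e,a).
Best chair for cis: E = 0.00 kcal/mol; best chair for trans: E = 0.21 kcal/mol.
The cis isomer is lower by 0.21 kcal/mol.

cis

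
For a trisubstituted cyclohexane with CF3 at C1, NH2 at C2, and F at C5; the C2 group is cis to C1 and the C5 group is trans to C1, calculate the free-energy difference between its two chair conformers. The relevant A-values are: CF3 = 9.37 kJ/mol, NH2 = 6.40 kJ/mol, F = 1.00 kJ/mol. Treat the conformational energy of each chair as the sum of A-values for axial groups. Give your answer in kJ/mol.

Chair I (trifluoromethyl axial, amino equatorial, fluoro equatorial): E = 9.37 kJ/mol.
Chair II (trifluoromethyl equatorial, amino axial, fluoro axial): E = 7.40 kJ/mol.
ΔE = 9.37 − 7.40 = 1.97 kJ/mol; chair II is more stable.

1.97 kJ/mol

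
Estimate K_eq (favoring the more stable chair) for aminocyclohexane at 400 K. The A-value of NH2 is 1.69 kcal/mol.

One chair has the amino group axial (E = 1.69 kcal/mol) and the other has it equatorial (E = 0).
ΔG = 1.69 kcal/mol between the two chairs.
K = exp(ΔG/RT) with R = 1.987×10⁻³ kcal mol⁻¹ K⁻¹ and T = 400 K gives K ≈ 8.38.

K ≈ 8.38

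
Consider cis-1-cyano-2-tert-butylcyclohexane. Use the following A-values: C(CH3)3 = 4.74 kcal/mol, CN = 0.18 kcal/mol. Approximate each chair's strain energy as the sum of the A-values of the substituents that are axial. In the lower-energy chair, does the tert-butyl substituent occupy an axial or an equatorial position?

C1 and C2 have opposite parity, so for the cis isomer the two substituents are one axial and one equatorial in each chair.
Chair I (tert-butyl axial, cyano equatorial): E = 4.74 kcal/mol.
Chair II (tert-butyl equatorial, cyano axial): E = 0.18 kcal/mol.
Chair II is the more stable (lower-energy) conformer, and in that chair the tert-butyl group is equatorial.

equatorial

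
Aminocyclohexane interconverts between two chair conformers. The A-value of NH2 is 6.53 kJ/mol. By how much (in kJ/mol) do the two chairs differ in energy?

A monosubstituted cyclohexane has one chair with the amino group axial (E = A = 6.53 kJ/mol) and one with it equatorial (E = 0).
ΔE = 6.53 − 0 = 6.53 kJ/mol.

6.53 kJ/mol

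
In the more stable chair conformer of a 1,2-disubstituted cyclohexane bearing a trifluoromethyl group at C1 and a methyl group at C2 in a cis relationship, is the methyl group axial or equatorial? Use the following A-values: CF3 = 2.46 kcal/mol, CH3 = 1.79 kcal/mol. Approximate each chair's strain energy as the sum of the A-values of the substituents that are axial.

axial

C1 and C2 have opposite parity, so for the cis isomer the two substituents are one axial and one equatorial in each chair.
Chair I (trifluoromethyl axial, methyl equatorial): E = 2.46 kcal/mol.
Chair II (trifluoromethyl equatorial, methyl axial): E = 1.79 kcal/mol.
Chair II is the more stable (lower-energy) conformer, and in that chair the methyl group is axial.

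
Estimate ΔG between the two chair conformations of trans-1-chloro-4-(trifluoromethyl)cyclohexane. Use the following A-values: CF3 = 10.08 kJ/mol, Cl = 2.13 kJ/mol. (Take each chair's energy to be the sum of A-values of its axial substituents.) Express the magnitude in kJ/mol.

C1 and C4 have opposite parity, so for the trans isomer the two substituents are e,e in one chair and a,a in the other.
Chair I (trifluoromethyl axial, chloro axial): E = 12.21 kJ/mol.
Chair II (trifluoromethyl equatorial, chloro equatorial): E = 0.00 kJ/mol.
ΔE = 12.21 − 0.00 = 12.21 kJ/mol; chair II is more stable.

12.21 kJ/mol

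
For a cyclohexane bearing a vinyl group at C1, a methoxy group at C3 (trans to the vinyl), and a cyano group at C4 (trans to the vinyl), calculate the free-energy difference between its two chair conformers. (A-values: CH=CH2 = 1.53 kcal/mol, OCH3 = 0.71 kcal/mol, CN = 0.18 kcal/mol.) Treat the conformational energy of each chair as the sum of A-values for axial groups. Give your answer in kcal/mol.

Chair I (vinyl axial, methoxy equatorial, cyano axial): E = 1.71 kcal/mol.
Chair II (vinyl equatorial, methoxy axial, cyano equatorial): E = 0.71 kcal/mol.
ΔE = 1.71 − 0.71 = 1.00 kcal/mol; chair II is more stable.

1.00 kcal/mol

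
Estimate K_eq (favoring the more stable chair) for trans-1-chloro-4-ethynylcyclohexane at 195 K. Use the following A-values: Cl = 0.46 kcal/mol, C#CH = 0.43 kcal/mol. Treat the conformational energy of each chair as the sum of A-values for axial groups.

K ≈ 9.94

C1 and C4 have opposite parity, so for the trans isomer the two substituents are e,e in one chair and a,a in the other.
Chair I (chloro axial, ethynyl axial): E = 0.89 kcal/mol; chair II (chloro equatorial, ethynyl equatorial): E = 0.00 kcal/mol.
ΔG = 0.89 kcal/mol between the two chairs.
K = exp(ΔG/RT) with R = 1.987×10⁻³ kcal mol⁻¹ K⁻¹ and T = 195 K gives K ≈ 9.94.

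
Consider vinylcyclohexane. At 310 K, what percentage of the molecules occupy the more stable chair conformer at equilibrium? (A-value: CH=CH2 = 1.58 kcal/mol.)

One chair has the vinyl group axial (E = 1.58 kcal/mol) and the other has it equatorial (E = 0).
ΔG = 1.58 kcal/mol between the two chairs.
K = exp(ΔG/RT) with R = 1.987×10⁻³ kcal mol⁻¹ K⁻¹ and T = 310 K gives K ≈ 13.
Fraction in the lower-energy chair = K/(K+1) = 92.9%.

92.9%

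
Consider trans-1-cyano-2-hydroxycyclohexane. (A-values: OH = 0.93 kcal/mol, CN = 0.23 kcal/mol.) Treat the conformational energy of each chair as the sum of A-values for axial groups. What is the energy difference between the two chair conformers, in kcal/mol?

C1 and C2 have opposite parity, so for the trans isomer the two substituents are e,e in one chair and a,a in the other.
Chair I (hydroxyl axial, cyano axial): E = 1.16 kcal/mol.
Chair II (hydroxyl equatorial, cyano equatorial): E = 0.00 kcal/mol.
ΔE = 1.16 − 0.00 = 1.16 kcal/mol; chair II is more stable.

1.16 kcal/mol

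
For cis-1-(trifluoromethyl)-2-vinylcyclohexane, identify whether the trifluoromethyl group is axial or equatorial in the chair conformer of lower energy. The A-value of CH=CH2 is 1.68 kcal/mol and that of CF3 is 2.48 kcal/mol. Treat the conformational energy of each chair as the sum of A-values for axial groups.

C1 and C2 have opposite parity, so for the cis isomer the two substituents are one axial and one equatorial in each chair.
Chair I (vinyl axial, trifluoromethyl equatorial): E = 1.68 kcal/mol.
Chair II (vinyl equatorial, trifluoromethyl axial): E = 2.48 kcal/mol.
Chair I is the more stable (lower-energy) conformer, and in that chair the trifluoromethyl group is equatorial.

equatorial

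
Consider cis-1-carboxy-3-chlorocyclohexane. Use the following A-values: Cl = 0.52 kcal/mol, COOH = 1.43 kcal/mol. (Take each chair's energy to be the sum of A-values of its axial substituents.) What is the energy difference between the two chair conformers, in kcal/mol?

1.95 kcal/mol

C1 and C3 have the same parity, so for the cis isomer the two substituents are e,e in one chair and a,a in the other.
Chair I (chloro axial, carboxyl axial): E = 1.95 kcal/mol.
Chair II (chloro equatorial, carboxyl equatorial): E = 0.00 kcal/mol.
ΔE = 1.95 − 0.00 = 1.95 kcal/mol; chair II is more stable.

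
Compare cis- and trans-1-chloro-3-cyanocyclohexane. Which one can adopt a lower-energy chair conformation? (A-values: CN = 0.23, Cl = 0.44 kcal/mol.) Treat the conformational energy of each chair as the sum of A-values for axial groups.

cis

At 1,3 positions (parity same): cis → (e,e or a,a); trans → (a,e or e,a).
Best chair for cis: E = 0.00 kcal/mol; best chair for trans: E = 0.23 kcal/mol.
The cis isomer is lower by 0.23 kcal/mol.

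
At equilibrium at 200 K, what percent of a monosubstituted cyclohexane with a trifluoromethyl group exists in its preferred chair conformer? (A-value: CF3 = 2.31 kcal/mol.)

One chair has the trifluoromethyl group axial (E = 2.31 kcal/mol) and the other has it equatorial (E = 0).
ΔG = 2.31 kcal/mol between the two chairs.
K = exp(ΔG/RT) with R = 1.987×10⁻³ kcal mol⁻¹ K⁻¹ and T = 200 K gives K ≈ 335.
Fraction in the lower-energy chair = K/(K+1) = 99.7%.

99.7%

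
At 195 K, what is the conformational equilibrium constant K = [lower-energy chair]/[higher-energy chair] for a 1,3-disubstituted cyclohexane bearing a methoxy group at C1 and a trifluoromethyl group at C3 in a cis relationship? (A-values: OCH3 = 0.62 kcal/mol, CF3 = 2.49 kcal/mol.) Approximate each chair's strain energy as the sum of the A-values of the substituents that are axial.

C1 and C3 have the same parity, so for the cis isomer the two substituents are e,e in one chair and a,a in the other.
Chair I (methoxy axial, trifluoromethyl axial): E = 3.11 kcal/mol; chair II (methoxy equatorial, trifluoromethyl equatorial): E = 0.00 kcal/mol.
ΔG = 3.11 kcal/mol between the two chairs.
K = exp(ΔG/RT) with R = 1.987×10⁻³ kcal mol⁻¹ K⁻¹ and T = 195 K gives K ≈ 3.06e+03.

K ≈ 3061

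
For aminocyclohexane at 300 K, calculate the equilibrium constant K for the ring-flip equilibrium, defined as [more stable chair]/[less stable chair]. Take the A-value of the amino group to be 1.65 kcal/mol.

One chair has the amino group axial (E = 1.65 kcal/mol) and the other has it equatorial (E = 0).
ΔG = 1.65 kcal/mol between the two chairs.
K = exp(ΔG/RT) with R = 1.987×10⁻³ kcal mol⁻¹ K⁻¹ and T = 300 K gives K ≈ 15.9.

K ≈ 15.9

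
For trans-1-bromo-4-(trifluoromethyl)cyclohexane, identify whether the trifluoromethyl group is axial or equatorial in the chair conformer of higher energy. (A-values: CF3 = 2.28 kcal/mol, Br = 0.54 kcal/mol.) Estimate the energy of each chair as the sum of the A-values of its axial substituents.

C1 and C4 have opposite parity, so for the trans isomer the two substituents are e,e in one chair and a,a in the other.
Chair I (trifluoromethyl axial, bromo axial): E = 2.82 kcal/mol.
Chair II (trifluoromethyl equatorial, bromo equatorial): E = 0.00 kcal/mol.
Chair I is the less stable (higher-energy) conformer, and in that chair the trifluoromethyl group is axial.

axial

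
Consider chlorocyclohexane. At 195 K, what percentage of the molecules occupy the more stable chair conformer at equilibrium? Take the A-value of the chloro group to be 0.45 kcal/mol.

76.2%

One chair has the chloro group axial (E = 0.45 kcal/mol) and the other has it equatorial (E = 0).
ΔG = 0.45 kcal/mol between the two chairs.
K = exp(ΔG/RT) with R = 1.987×10⁻³ kcal mol⁻¹ K⁻¹ and T = 195 K gives K ≈ 3.19.
Fraction in the lower-energy chair = K/(K+1) = 76.2%.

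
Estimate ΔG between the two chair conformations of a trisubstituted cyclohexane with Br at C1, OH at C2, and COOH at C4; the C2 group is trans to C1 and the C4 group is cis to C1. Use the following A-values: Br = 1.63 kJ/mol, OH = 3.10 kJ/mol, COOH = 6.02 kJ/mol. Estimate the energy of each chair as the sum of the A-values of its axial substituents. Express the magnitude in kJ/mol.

Chair I (bromo axial, hydroxyl axial, carboxyl equatorial): E = 4.73 kJ/mol.
Chair II (bromo equatorial, hydroxyl equatorial, carboxyl axial): E = 6.02 kJ/mol.
ΔE = 6.02 − 4.73 = 1.29 kJ/mol; chair I is more stable.

1.29 kJ/mol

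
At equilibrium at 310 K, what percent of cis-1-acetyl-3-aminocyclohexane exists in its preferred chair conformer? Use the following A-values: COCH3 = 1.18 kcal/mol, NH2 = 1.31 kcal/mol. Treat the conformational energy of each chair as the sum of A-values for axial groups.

C1 and C3 have the same parity, so for the cis isomer the two substituents are e,e in one chair and a,a in the other.
Chair I (acetyl axial, amino axial): E = 2.49 kcal/mol; chair II (acetyl equatorial, amino equatorial): E = 0.00 kcal/mol.
ΔG = 2.49 kcal/mol between the two chairs.
K = exp(ΔG/RT) with R = 1.987×10⁻³ kcal mol⁻¹ K⁻¹ and T = 310 K gives K ≈ 57.
Fraction in the lower-energy chair = K/(K+1) = 98.3%.

98.3%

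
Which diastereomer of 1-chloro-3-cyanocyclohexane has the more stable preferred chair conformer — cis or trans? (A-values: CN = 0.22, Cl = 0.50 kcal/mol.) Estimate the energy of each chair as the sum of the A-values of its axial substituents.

At 1,3 positions (parity same): cis → (e,e or a,a); trans → (a,e or e,a).
Best chair for cis: E = 0.00 kcal/mol; best chair for trans: E = 0.22 kcal/mol.
The cis isomer is lower by 0.22 kcal/mol.

cis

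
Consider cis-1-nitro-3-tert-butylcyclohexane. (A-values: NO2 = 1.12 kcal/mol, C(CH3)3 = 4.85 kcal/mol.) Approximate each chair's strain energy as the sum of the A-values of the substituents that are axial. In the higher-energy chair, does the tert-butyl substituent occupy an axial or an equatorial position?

C1 and C3 have the same parity, so for the cis isomer the two substituents are e,e in one chair and a,a in the other.
Chair I (nitro axial, tert-butyl axial): E = 5.97 kcal/mol.
Chair II (nitro equatorial, tert-butyl equatorial): E = 0.00 kcal/mol.
Chair I is the less stable (higher-energy) conformer, and in that chair the tert-butyl group is axial.

axial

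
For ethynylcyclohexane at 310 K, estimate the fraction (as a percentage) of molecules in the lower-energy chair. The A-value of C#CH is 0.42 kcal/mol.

66.4%

One chair has the ethynyl group axial (E = 0.42 kcal/mol) and the other has it equatorial (E = 0).
ΔG = 0.42 kcal/mol between the two chairs.
K = exp(ΔG/RT) with R = 1.987×10⁻³ kcal mol⁻¹ K⁻¹ and T = 310 K gives K ≈ 1.98.
Fraction in the lower-energy chair = K/(K+1) = 66.4%.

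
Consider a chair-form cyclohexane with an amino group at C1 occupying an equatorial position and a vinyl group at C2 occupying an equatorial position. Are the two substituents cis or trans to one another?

trans

C1 and C2 have opposite parity, so their axial bonds point in opposite directions.
With opposite-parity carbons, two substituents on the same face are one axial and one equatorial; opposite faces give both axial or both equatorial.
Here the groups are equatorial/equatorial → opposite face → trans.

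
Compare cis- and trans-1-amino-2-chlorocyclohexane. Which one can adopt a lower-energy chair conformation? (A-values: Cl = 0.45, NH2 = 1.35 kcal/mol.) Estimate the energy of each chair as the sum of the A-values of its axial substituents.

At 1,2 positions (parity opposite): cis → (a,e or e,a); trans → (e,e or a,a).
Best chair for cis: E = 0.45 kcal/mol; best chair for trans: E = 0.00 kcal/mol.
The trans isomer is lower by 0.45 kcal/mol.

trans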